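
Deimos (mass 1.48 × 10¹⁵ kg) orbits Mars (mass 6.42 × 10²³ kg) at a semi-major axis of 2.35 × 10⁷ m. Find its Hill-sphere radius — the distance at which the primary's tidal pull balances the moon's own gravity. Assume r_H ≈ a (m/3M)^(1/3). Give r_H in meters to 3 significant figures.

2.15 × 10⁴ m

r_H ≈ a (m/3M)^(1/3)
    = (2.35 × 10⁷) × (1.48 × 10¹⁵ / (3 × 6.42 × 10²³))^(1/3)
    = 2.15 × 10⁴ m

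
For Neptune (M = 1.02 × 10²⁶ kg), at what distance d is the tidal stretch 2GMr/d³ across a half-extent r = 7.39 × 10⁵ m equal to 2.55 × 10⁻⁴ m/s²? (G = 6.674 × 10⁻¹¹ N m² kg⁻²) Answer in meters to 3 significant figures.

2GMr/d³ = a_tidal  ⇒  d = (2GMr / a_tidal)^(1/3)
d = (2 × 6.674×10⁻¹¹ × (1.02 × 10²⁶) × (7.39 × 10⁵) / (2.55 × 10⁻⁴))^(1/3)
  = 3.40 × 10⁸ m

3.40 × 10⁸ m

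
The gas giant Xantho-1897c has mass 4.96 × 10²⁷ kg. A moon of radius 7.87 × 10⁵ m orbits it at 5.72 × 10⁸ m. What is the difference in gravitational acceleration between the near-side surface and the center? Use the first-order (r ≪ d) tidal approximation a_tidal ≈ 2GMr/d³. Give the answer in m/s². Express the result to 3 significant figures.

Δa = 2GMr/d³
   = 2 × (6.674 × 10⁻¹¹) × (4.96 × 10²⁷) × (7.87 × 10⁵) / (5.72 × 10⁸)³
   = 2.78 × 10⁻³ m/s²

2.78 × 10⁻³ m/s²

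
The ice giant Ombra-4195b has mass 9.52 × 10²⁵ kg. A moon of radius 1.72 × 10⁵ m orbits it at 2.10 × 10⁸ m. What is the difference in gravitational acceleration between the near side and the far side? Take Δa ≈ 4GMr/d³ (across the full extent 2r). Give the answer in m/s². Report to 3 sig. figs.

4.72 × 10⁻⁴ m/s²

Differencing GM/(d−r)² and GM/(d+r)² to first order in r/d gives 4GMr/d³.
Δa = 4GMr/d³
   = 4 × (6.674 × 10⁻¹¹) × (9.52 × 10²⁵) × (1.72 × 10⁵) / (2.10 × 10⁸)³
   = 4.72 × 10⁻⁴ m/s²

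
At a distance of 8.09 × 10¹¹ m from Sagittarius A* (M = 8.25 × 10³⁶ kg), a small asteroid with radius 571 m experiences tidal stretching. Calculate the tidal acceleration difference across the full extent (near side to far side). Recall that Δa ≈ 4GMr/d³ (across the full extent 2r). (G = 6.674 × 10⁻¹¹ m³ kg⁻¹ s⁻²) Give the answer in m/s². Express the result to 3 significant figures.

2.38 × 10⁻⁶ m/s²

The field gradient is 2GM/d³; across the full diameter 2r the difference is 4GMr/d³.
Δg = 4GMr/d³
   = 4 × (6.674 × 10⁻¹¹) × (8.25 × 10³⁶) × (571) / (8.09 × 10¹¹)³
   = 2.38 × 10⁻⁶ m/s²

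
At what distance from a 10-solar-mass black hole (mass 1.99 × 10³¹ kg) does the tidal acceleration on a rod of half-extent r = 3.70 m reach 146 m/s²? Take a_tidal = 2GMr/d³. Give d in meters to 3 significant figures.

4.07 × 10⁶ m

2GMr/d³ = a_tidal  ⇒  d = (2GMr / a_tidal)^(1/3)
d = (2 × 6.674×10⁻¹¹ × (1.99 × 10³¹) × (3.70) / (146))^(1/3)
  = 4.07 × 10⁶ m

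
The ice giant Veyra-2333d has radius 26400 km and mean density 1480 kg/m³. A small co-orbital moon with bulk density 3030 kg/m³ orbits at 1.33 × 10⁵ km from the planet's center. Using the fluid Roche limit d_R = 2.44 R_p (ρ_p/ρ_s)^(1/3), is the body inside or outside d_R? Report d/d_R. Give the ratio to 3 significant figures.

outside; d/d_R ≈ 2.62

d_R = 2.44 × (26400 km) × (1480/3030)^(1/3) = 50730 km
d/d_R = (1.33 × 10⁵) / (50730) = 2.62
Since d/d_R > 1, the body is outside the Roche limit.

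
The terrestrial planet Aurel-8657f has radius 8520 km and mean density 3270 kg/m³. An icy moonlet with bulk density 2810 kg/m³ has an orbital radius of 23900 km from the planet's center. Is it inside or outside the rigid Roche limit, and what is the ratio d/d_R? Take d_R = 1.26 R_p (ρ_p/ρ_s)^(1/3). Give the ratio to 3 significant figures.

d_R = 1.26 × (8520 km) × (3270/2810)^(1/3) = 11290 km
d/d_R = (23900) / (11290) = 2.12
Since d/d_R > 1, the body is outside the Roche limit.

outside; d/d_R ≈ 2.12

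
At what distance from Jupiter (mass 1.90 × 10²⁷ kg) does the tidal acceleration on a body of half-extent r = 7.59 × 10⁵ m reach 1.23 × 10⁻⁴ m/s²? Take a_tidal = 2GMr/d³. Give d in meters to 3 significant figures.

2GMr/d³ = a_tidal  ⇒  d = (2GMr / a_tidal)^(1/3)
d = (2 × 6.674×10⁻¹¹ × (1.90 × 10²⁷) × (7.59 × 10⁵) / (1.23 × 10⁻⁴))^(1/3)
  = 1.16 × 10⁹ m

1.16 × 10⁹ m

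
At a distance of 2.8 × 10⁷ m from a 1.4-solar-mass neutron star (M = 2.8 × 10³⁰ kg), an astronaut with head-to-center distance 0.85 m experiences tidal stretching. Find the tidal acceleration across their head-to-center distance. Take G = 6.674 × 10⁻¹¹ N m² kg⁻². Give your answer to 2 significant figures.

1.4 × 10⁻² m/s²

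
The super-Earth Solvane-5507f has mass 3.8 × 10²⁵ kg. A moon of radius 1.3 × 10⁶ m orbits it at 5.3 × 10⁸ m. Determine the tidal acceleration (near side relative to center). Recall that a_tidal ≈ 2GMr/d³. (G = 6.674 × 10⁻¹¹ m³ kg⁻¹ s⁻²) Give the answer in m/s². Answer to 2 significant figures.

4.4 × 10⁻⁵ m/s²

Since r ≪ d, expand the inverse-square field across one radius to get the leading 2GMr/d³ term.
Δa = 2GMr/d³
   = 2 × (6.674 × 10⁻¹¹) × (3.8 × 10²⁵) × (1.3 × 10⁶) / (5.3 × 10⁸)³
   = 4.4 × 10⁻⁵ m/s²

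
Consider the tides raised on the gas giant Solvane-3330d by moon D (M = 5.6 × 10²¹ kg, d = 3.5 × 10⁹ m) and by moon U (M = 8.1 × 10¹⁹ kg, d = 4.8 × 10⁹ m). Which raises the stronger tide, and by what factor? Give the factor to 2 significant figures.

Moon D, by a factor of ≈ 180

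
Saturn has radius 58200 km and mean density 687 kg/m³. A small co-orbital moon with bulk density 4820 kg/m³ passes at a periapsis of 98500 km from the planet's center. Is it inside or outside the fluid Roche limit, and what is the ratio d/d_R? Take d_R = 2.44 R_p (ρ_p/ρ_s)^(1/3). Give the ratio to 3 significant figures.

d_R = 2.44 × (58200 km) × (687/4820)^(1/3) = 74180 km
d/d_R = (98500) / (74180) = 1.33
Since d/d_R > 1, the body is outside the Roche limit.

outside; d/d_R ≈ 1.33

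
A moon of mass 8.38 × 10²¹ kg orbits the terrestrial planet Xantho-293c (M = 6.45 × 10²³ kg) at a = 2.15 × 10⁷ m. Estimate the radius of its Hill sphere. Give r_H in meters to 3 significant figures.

r_H ≈ a (m/3M)^(1/3)
    = (2.15 × 10⁷) × (8.38 × 10²¹ / (3 × 6.45 × 10²³))^(1/3)
    = 3.50 × 10⁶ m

3.50 × 10⁶ m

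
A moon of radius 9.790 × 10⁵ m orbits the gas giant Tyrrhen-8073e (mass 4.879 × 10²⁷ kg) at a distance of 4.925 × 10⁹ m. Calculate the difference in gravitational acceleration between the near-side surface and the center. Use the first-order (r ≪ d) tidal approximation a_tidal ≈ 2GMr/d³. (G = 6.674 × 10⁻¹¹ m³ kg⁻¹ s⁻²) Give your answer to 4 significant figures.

Since r ≪ d, expand the inverse-square field across one radius to get the leading 2GMr/d³ term.
Δa = 2GMr/d³
   = 2 × (6.674 × 10⁻¹¹) × (4.879 × 10²⁷) × (9.790 × 10⁵) / (4.925 × 10⁹)³
   = 5.337 × 10⁻⁶ m/s²

5.337 × 10⁻⁶ m/s²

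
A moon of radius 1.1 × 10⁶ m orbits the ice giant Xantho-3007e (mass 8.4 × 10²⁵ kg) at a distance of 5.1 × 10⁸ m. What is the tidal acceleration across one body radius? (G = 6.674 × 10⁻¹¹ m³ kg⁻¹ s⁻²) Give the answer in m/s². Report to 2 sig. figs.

9.3 × 10⁻⁵ m/s²

a_tidal = 2GMr/d³
        = 2 × (6.674 × 10⁻¹¹) × (8.4 × 10²⁵) × (1.1 × 10⁶) / (5.1 × 10⁸)³
        = 9.3 × 10⁻⁵ m/s²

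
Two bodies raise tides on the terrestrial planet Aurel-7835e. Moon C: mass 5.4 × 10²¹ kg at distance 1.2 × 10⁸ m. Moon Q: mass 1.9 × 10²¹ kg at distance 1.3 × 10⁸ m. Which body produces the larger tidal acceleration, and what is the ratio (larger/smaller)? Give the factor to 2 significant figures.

The tide-raising term goes as M/d³ (the gradient of a 1/d² field).
Moon C: (5.4 × 10²¹) / (1.2 × 10⁸)³ = 3.125 × 10⁻³
Moon Q: (1.9 × 10²¹) / (1.3 × 10⁸)³ = 8.648 × 10⁻⁴
Ratio (larger/smaller) = 3.6

Moon C, by a factor of ≈ 3.6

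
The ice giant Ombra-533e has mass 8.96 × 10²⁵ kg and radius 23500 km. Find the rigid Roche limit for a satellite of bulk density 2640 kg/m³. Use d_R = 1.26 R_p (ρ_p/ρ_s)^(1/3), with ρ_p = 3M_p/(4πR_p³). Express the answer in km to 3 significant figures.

25300 km

ρ_p = 3M_p/(4πR_p³) = 3 × (8.96 × 10²⁵) / (4π × (2.35 × 10⁷ m)³) = 1650 kg/m³
d_R = 1.26 × 23500 km × (1650/2640)^(1/3)
    = 25300 km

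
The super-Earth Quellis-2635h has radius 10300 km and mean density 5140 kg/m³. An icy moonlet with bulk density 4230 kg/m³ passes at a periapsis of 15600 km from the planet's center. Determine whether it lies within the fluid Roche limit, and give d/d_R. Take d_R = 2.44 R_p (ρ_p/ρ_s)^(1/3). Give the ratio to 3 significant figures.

d_R = 2.44 × (10300 km) × (5140/4230)^(1/3) = 26820 km
d/d_R = (15600) / (26820) = 0.582
Since d/d_R < 1, the body is inside the Roche limit.

inside; d/d_R ≈ 0.582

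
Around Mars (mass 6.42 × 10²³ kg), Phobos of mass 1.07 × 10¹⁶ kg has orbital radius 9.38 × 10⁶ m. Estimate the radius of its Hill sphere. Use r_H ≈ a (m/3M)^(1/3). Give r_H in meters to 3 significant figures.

1.66 × 10⁴ m

r_H ≈ a (m/3M)^(1/3)
    = (9.38 × 10⁶) × (1.07 × 10¹⁶ / (3 × 6.42 × 10²³))^(1/3)
    = 1.66 × 10⁴ m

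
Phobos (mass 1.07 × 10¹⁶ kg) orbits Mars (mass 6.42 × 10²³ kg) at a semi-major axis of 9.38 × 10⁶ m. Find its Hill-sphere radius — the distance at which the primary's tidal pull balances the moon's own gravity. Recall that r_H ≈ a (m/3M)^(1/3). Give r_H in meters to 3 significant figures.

1.66 × 10⁴ m

r_H ≈ a (m/3M)^(1/3)
    = (9.38 × 10⁶) × (1.07 × 10¹⁶ / (3 × 6.42 × 10²³))^(1/3)
    = 1.66 × 10⁴ m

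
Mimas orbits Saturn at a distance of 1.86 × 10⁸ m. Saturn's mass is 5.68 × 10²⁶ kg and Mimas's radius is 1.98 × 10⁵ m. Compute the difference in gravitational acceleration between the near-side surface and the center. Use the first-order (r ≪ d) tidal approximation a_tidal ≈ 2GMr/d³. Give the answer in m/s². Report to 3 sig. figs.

2.33 × 10⁻³ m/s²

Differencing GM/(d−r)² and GM/d² to first order in r/d gives 2GMr/d³.
a_tidal = 2GMr/d³
        = 2 × (6.674 × 10⁻¹¹) × (5.68 × 10²⁶) × (1.98 × 10⁵) / (1.86 × 10⁸)³
        = 2.33 × 10⁻³ m/s²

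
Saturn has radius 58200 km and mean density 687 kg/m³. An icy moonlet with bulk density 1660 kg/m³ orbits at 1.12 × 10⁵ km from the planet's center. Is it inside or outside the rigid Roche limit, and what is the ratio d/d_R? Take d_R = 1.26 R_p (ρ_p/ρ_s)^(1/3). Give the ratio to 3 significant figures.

outside; d/d_R ≈ 2.05

d_R = 1.26 × (58200 km) × (687/1660)^(1/3) = 54650 km
d/d_R = (1.12 × 10⁵) / (54650) = 2.05
Since d/d_R > 1, the body is outside the Roche limit.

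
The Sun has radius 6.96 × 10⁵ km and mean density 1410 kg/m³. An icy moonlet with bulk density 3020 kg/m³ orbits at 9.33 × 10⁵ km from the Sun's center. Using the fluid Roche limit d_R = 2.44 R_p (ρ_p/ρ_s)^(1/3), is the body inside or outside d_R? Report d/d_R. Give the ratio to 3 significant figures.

d_R = 2.44 × (6.96 × 10⁵ km) × (1410/3020)^(1/3) = 1.317 × 10⁶ km
d/d_R = (9.33 × 10⁵) / (1.317 × 10⁶) = 0.708
Since d/d_R < 1, the body is inside the Roche limit.

inside; d/d_R ≈ 0.708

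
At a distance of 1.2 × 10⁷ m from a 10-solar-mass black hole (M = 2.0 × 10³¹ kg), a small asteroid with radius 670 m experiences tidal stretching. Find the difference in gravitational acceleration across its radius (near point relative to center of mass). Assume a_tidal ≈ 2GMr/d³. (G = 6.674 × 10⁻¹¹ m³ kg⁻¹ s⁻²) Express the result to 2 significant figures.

1.0 × 10³ m/s²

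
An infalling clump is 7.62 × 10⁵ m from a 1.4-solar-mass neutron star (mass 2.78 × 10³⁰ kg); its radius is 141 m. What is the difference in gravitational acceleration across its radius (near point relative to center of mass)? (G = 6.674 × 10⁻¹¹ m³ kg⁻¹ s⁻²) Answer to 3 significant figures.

Δa = 2GMr/d³
   = 2 × (6.674 × 10⁻¹¹) × (2.78 × 10³⁰) × (141) / (7.62 × 10⁵)³
   = 1.18 × 10⁵ m/s²

1.18 × 10⁵ m/s²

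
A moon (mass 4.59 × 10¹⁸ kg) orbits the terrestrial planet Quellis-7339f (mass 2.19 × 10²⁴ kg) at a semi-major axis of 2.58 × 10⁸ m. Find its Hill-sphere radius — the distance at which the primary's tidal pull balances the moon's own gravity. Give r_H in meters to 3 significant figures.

r_H ≈ a (m/3M)^(1/3)
    = (2.58 × 10⁸) × (4.59 × 10¹⁸ / (3 × 2.19 × 10²⁴))^(1/3)
    = 2.29 × 10⁶ m

2.29 × 10⁶ m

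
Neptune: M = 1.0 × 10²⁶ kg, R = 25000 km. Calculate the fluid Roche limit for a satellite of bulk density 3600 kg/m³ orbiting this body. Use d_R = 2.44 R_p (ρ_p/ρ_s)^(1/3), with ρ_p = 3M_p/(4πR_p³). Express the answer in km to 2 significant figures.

46000 km

ρ_p = 3M_p/(4πR_p³) = 3 × (1.0 × 10²⁶) / (4π × (2.5 × 10⁷ m)³) = 1500 kg/m³
d_R = 2.44 × 25000 km × (1500/3600)^(1/3)
    = 46000 km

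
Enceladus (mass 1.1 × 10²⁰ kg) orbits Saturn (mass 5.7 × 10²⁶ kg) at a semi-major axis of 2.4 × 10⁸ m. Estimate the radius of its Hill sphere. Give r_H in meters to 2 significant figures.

9.6 × 10⁵ m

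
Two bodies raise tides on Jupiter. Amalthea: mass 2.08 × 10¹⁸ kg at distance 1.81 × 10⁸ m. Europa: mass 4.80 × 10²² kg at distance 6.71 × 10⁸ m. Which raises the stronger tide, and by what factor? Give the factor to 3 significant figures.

Europa, by a factor of ≈ 453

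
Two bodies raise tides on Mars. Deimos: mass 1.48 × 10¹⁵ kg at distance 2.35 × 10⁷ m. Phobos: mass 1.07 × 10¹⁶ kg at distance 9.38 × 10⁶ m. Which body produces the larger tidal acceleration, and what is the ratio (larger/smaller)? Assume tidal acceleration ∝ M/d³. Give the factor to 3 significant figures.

Tidal acceleration ∝ M/d³, so compare M/d³ for each.
Deimos: (1.48 × 10¹⁵) / (2.35 × 10⁷)³ = 1.140 × 10⁻⁷
Phobos: (1.07 × 10¹⁶) / (9.38 × 10⁶)³ = 1.297 × 10⁻⁵
Ratio (larger/smaller) = 114

Phobos, by a factor of ≈ 114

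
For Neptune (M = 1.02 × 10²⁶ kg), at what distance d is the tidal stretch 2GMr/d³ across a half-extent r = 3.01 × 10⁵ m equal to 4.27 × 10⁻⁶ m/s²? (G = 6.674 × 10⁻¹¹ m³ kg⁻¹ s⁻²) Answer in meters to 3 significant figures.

9.86 × 10⁸ m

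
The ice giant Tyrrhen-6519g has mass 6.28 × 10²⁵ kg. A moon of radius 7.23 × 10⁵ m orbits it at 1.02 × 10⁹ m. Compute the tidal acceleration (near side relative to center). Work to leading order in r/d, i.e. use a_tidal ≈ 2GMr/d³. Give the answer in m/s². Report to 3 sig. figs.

5.71 × 10⁻⁶ m/s²

Differencing GM/(d−r)² and GM/d² to first order in r/d gives 2GMr/d³.
a_tidal = 2GMr/d³
        = 2 × (6.674 × 10⁻¹¹) × (6.28 × 10²⁵) × (7.23 × 10⁵) / (1.02 × 10⁹)³
        = 5.71 × 10⁻⁶ m/s²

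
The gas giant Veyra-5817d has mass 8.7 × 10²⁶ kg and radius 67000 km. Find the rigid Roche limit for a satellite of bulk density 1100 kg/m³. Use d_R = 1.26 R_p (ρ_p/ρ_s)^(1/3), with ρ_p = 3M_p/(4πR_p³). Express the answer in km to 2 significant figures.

72000 km

ρ_p = 3M_p/(4πR_p³) = 3 × (8.7 × 10²⁶) / (4π × (6.7 × 10⁷ m)³) = 690 kg/m³
d_R = 1.26 × 67000 km × (690/1100)^(1/3)
    = 72000 km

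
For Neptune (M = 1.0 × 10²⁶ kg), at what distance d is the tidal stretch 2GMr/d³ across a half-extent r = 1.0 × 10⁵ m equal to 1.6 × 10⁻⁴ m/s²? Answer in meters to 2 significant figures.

2.0 × 10⁸ m

2GMr/d³ = a_tidal  ⇒  d = (2GMr / a_tidal)^(1/3)
d = (2 × 6.674×10⁻¹¹ × (1.0 × 10²⁶) × (1.0 × 10⁵) / (1.6 × 10⁻⁴))^(1/3)
  = 2.0 × 10⁸ m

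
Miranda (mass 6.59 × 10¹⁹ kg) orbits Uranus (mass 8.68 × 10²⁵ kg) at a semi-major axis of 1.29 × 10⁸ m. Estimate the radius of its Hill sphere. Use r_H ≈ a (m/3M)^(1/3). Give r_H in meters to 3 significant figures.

8.16 × 10⁵ m

r_H ≈ a (m/3M)^(1/3)
    = (1.29 × 10⁸) × (6.59 × 10¹⁹ / (3 × 8.68 × 10²⁵))^(1/3)
    = 8.16 × 10⁵ m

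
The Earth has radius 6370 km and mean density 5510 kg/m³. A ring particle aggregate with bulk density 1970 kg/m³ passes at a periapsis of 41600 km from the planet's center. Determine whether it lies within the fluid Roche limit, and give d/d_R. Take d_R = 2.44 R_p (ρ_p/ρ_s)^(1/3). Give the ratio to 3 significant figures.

outside; d/d_R ≈ 1.90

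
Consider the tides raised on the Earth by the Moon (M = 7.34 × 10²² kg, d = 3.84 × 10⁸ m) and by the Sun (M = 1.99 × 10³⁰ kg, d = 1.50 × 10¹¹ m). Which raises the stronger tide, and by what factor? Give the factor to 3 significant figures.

Tidal stretch scales as M/d³; compute that for each body.
The Moon: (7.34 × 10²²) / (3.84 × 10⁸)³ = 1.296 × 10⁻³
The Sun: (1.99 × 10³⁰) / (1.50 × 10¹¹)³ = 5.896 × 10⁻⁴
Ratio (larger/smaller) = 2.20

The Moon, by a factor of ≈ 2.20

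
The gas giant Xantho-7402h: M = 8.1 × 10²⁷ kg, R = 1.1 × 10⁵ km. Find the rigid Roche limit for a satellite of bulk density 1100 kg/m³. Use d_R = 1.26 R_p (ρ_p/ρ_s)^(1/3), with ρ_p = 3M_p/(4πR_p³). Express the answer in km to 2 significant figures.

1.5 × 10⁵ km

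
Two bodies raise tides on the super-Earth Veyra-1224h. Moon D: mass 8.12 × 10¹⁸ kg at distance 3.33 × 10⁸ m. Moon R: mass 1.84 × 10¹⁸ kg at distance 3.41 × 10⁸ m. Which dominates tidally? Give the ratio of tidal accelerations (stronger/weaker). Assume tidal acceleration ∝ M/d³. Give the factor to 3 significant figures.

Tidal stretch scales as M/d³; compute that for each body.
Moon D: (8.12 × 10¹⁸) / (3.33 × 10⁸)³ = 2.199 × 10⁻⁷
Moon R: (1.84 × 10¹⁸) / (3.41 × 10⁸)³ = 4.640 × 10⁻⁸
Ratio (larger/smaller) = 4.74

Moon D, by a factor of ≈ 4.74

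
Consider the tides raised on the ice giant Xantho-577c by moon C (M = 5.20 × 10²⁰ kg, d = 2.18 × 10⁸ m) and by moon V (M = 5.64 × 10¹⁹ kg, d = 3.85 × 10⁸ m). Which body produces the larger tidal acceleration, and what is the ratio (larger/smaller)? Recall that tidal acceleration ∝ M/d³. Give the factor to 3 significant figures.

Tidal stretch scales as M/d³; compute that for each body.
Moon C: (5.20 × 10²⁰) / (2.18 × 10⁸)³ = 5.019 × 10⁻⁵
Moon V: (5.64 × 10¹⁹) / (3.85 × 10⁸)³ = 9.883 × 10⁻⁷
Ratio (larger/smaller) = 50.8

Moon C, by a factor of ≈ 50.8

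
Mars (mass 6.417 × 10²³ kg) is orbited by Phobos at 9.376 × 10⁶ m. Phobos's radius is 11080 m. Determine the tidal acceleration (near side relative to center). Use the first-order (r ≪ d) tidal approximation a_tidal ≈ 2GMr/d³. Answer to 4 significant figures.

1.151 × 10⁻³ m/s²

a_tidal = 2GMr/d³
        = 2 × (6.674 × 10⁻¹¹) × (6.417 × 10²³) × (11080) / (9.376 × 10⁶)³
        = 1.151 × 10⁻³ m/s²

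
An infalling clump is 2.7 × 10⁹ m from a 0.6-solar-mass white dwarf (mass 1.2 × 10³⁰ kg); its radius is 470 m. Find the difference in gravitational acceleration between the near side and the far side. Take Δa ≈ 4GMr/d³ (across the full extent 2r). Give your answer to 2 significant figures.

7.6 × 10⁻⁶ m/s²

Δg = 4GMr/d³
   = 4 × (6.674 × 10⁻¹¹) × (1.2 × 10³⁰) × (470) / (2.7 × 10⁹)³
   = 7.6 × 10⁻⁶ m/s²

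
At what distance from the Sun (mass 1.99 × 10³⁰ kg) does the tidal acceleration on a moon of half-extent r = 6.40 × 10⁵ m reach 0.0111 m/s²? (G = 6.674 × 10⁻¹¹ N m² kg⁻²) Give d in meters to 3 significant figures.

2GMr/d³ = a_tidal  ⇒  d = (2GMr / a_tidal)^(1/3)
d = (2 × 6.674×10⁻¹¹ × (1.99 × 10³⁰) × (6.40 × 10⁵) / (0.0111))^(1/3)
  = 2.48 × 10⁹ m

2.48 × 10⁹ m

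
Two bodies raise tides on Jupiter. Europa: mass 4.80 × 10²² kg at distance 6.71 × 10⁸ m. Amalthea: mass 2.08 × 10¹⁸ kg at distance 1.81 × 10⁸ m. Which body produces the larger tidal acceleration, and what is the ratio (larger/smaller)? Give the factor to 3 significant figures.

Tidal stretch scales as M/d³; compute that for each body.
Europa: (4.80 × 10²²) / (6.71 × 10⁸)³ = 1.589 × 10⁻⁴
Amalthea: (2.08 × 10¹⁸) / (1.81 × 10⁸)³ = 3.508 × 10⁻⁷
Ratio (larger/smaller) = 453

Europa, by a factor of ≈ 453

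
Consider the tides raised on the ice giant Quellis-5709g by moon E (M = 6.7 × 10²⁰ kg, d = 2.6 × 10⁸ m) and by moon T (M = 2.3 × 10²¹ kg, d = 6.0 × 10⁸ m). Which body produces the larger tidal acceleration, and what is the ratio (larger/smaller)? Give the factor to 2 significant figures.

Moon E, by a factor of ≈ 3.6

The tide-raising term goes as M/d³ (the gradient of a 1/d² field).
Moon E: (6.7 × 10²⁰) / (2.6 × 10⁸)³ = 3.812 × 10⁻⁵
Moon T: (2.3 × 10²¹) / (6.0 × 10⁸)³ = 1.065 × 10⁻⁵
Ratio (larger/smaller) = 3.6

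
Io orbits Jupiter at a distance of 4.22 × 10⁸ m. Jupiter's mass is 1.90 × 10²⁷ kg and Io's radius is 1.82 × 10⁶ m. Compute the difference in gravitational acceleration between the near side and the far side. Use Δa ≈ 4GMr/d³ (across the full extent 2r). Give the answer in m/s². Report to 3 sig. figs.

Near-to-far spans 2r, so the tidal difference is twice the near-to-center value: 4GMr/d³.
Δg = 4GMr/d³
   = 4 × (6.674 × 10⁻¹¹) × (1.90 × 10²⁷) × (1.82 × 10⁶) / (4.22 × 10⁸)³
   = 1.23 × 10⁻² m/s²

1.23 × 10⁻² m/s²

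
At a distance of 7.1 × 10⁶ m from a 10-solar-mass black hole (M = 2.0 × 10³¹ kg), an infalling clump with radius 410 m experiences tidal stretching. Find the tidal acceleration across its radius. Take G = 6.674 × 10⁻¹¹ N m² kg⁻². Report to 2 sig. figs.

3.1 × 10³ m/s²

a_tidal = 2GMr/d³
        = 2 × (6.674 × 10⁻¹¹) × (2.0 × 10³¹) × (410) / (7.1 × 10⁶)³
        = 3.1 × 10³ m/s²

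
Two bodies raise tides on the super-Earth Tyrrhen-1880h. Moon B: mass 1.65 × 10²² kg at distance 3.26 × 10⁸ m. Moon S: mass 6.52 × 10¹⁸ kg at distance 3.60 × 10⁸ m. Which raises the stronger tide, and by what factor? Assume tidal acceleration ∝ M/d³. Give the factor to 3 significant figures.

Moon B, by a factor of ≈ 3410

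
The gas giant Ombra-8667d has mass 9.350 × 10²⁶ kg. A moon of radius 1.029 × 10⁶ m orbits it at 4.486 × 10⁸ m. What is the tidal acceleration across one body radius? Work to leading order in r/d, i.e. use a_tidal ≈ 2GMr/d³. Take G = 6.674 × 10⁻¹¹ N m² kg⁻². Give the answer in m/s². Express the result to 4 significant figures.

1.423 × 10⁻³ m/s²

Δg = 2GMr/d³
   = 2 × (6.674 × 10⁻¹¹) × (9.350 × 10²⁶) × (1.029 × 10⁶) / (4.486 × 10⁸)³
   = 1.423 × 10⁻³ m/s²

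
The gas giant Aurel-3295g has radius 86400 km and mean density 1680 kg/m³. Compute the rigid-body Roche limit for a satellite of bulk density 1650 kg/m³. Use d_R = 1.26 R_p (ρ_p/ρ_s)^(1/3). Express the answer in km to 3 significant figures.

d_R = 1.26 × 86400 km × (1680/1650)^(1/3)
    = 1.10 × 10⁵ km

1.10 × 10⁵ km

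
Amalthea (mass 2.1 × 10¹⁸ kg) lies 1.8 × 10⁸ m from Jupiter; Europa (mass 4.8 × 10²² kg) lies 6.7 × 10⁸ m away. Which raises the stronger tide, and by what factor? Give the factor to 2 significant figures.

Europa, by a factor of ≈ 440

The tide-raising term goes as M/d³ (the gradient of a 1/d² field).
Amalthea: (2.1 × 10¹⁸) / (1.8 × 10⁸)³ = 3.601 × 10⁻⁷
Europa: (4.8 × 10²²) / (6.7 × 10⁸)³ = 1.596 × 10⁻⁴
Ratio (larger/smaller) = 440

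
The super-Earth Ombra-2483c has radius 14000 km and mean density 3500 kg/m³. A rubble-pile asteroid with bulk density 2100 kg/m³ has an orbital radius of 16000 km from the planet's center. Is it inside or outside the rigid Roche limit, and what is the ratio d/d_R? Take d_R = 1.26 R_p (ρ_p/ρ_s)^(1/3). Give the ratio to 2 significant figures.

inside; d/d_R ≈ 0.77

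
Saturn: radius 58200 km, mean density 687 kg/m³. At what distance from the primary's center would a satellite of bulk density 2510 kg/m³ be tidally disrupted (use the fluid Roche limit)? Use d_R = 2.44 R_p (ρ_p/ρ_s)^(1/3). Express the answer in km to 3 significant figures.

d_R = 2.44 × 58200 km × (687/2510)^(1/3)
    = 92200 km

92200 km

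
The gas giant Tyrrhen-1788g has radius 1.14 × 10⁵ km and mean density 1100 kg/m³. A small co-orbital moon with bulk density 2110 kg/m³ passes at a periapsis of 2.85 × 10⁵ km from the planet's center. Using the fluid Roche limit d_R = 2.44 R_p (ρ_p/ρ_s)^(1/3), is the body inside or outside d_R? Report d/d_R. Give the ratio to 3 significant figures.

outside; d/d_R ≈ 1.27

d_R = 2.44 × (1.14 × 10⁵ km) × (1100/2110)^(1/3) = 2.239 × 10⁵ km
d/d_R = (2.85 × 10⁵) / (2.239 × 10⁵) = 1.27
Since d/d_R > 1, the body is outside the Roche limit.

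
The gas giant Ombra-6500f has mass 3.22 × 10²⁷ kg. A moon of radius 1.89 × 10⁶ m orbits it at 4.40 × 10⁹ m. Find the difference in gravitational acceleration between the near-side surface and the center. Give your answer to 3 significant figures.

9.54 × 10⁻⁶ m/s²

Since r ≪ d, expand the inverse-square field across one radius to get the leading 2GMr/d³ term.
a_tidal = 2GMr/d³
        = 2 × (6.674 × 10⁻¹¹) × (3.22 × 10²⁷) × (1.89 × 10⁶) / (4.40 × 10⁹)³
        = 9.54 × 10⁻⁶ m/s²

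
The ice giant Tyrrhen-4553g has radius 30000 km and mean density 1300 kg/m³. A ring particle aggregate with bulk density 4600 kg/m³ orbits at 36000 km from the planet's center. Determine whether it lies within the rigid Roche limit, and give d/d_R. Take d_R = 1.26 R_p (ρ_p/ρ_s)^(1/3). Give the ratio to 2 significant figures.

d_R = 1.26 × (30000 km) × (1300/4600)^(1/3) = 24810 km
d/d_R = (36000) / (24810) = 1.5
Since d/d_R > 1, the body is outside the Roche limit.

outside; d/d_R ≈ 1.5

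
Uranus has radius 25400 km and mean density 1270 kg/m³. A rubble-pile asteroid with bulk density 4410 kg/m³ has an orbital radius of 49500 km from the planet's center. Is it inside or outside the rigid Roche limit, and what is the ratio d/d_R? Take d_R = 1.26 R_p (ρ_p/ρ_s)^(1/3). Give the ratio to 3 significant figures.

outside; d/d_R ≈ 2.34

d_R = 1.26 × (25400 km) × (1270/4410)^(1/3) = 21130 km
d/d_R = (49500) / (21130) = 2.34
Since d/d_R > 1, the body is outside the Roche limit.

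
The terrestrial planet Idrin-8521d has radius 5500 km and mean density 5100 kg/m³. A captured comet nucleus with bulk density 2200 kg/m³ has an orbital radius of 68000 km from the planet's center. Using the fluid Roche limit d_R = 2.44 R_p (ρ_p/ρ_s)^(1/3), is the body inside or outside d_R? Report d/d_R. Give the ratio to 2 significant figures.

d_R = 2.44 × (5500 km) × (5100/2200)^(1/3) = 17760 km
d/d_R = (68000) / (17760) = 3.8
Since d/d_R > 1, the body is outside the Roche limit.

outside; d/d_R ≈ 3.8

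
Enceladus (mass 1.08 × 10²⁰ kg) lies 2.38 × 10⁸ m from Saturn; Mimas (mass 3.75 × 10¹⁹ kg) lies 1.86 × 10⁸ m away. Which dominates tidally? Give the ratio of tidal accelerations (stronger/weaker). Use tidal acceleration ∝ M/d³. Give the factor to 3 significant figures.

Tidal acceleration ∝ M/d³, so compare M/d³ for each.
Enceladus: (1.08 × 10²⁰) / (2.38 × 10⁸)³ = 8.011 × 10⁻⁶
Mimas: (3.75 × 10¹⁹) / (1.86 × 10⁸)³ = 5.828 × 10⁻⁶
Ratio (larger/smaller) = 1.37

Enceladus, by a factor of ≈ 1.37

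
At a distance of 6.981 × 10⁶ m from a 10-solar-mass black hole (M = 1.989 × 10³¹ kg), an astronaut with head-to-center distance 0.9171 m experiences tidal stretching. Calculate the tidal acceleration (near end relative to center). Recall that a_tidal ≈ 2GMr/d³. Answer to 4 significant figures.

a_tidal = 2GMr/d³
        = 2 × (6.674 × 10⁻¹¹) × (1.989 × 10³¹) × (0.9171) / (6.981 × 10⁶)³
        = 7.157 m/s²

7.157 m/s²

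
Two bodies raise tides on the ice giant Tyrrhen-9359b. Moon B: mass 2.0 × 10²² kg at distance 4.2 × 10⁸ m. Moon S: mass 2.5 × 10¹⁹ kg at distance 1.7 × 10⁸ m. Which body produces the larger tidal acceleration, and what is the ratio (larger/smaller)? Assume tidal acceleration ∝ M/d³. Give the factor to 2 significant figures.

Tidal acceleration ∝ M/d³, so compare M/d³ for each.
Moon B: (2.0 × 10²²) / (4.2 × 10⁸)³ = 2.699 × 10⁻⁴
Moon S: (2.5 × 10¹⁹) / (1.7 × 10⁸)³ = 5.089 × 10⁻⁶
Ratio (larger/smaller) = 53

Moon B, by a factor of ≈ 53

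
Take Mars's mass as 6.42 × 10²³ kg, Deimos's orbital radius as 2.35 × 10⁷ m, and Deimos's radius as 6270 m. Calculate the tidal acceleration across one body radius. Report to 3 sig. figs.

Δg = 2GMr/d³
   = 2 × (6.674 × 10⁻¹¹) × (6.42 × 10²³) × (6270) / (2.35 × 10⁷)³
   = 4.14 × 10⁻⁵ m/s²

4.14 × 10⁻⁵ m/s²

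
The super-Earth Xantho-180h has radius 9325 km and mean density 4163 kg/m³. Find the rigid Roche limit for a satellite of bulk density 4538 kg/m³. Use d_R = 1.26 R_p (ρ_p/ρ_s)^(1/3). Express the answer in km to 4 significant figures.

11420 km

d_R = 1.26 × 9325 km × (4163/4538)^(1/3)
    = 11420 km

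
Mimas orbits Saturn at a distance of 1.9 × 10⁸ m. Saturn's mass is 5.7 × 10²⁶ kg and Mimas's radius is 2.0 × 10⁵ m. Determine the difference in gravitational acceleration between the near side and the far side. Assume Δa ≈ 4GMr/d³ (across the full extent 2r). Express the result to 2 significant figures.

4.4 × 10⁻³ m/s²

Differencing GM/(d−r)² and GM/(d+r)² to first order in r/d gives 4GMr/d³.
a_tidal = 4GMr/d³
        = 4 × (6.674 × 10⁻¹¹) × (5.7 × 10²⁶) × (2.0 × 10⁵) / (1.9 × 10⁸)³
        = 4.4 × 10⁻³ m/s²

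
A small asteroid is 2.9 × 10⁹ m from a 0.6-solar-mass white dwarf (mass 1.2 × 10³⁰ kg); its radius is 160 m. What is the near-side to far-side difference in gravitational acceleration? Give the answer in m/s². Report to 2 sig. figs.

2.1 × 10⁻⁶ m/s²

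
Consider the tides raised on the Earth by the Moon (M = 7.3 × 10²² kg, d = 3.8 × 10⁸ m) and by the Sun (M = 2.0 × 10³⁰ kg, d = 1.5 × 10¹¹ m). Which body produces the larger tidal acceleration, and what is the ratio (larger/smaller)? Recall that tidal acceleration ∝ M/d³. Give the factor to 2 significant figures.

The Moon, by a factor of ≈ 2.2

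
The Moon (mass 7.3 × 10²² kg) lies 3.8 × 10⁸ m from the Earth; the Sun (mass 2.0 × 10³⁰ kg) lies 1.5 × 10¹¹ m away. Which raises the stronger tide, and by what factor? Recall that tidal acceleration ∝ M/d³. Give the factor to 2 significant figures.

The Moon, by a factor of ≈ 2.2

Tidal acceleration ∝ M/d³, so compare M/d³ for each.
The Moon: (7.3 × 10²²) / (3.8 × 10⁸)³ = 1.330 × 10⁻³
The Sun: (2.0 × 10³⁰) / (1.5 × 10¹¹)³ = 5.926 × 10⁻⁴
Ratio (larger/smaller) = 2.2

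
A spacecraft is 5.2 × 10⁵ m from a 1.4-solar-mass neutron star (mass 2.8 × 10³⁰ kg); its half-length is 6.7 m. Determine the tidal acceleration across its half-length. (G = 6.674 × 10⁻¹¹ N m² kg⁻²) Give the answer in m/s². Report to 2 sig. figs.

1.8 × 10⁴ m/s²

a_tidal = 2GMr/d³
        = 2 × (6.674 × 10⁻¹¹) × (2.8 × 10³⁰) × (6.7) / (5.2 × 10⁵)³
        = 1.8 × 10⁴ m/s²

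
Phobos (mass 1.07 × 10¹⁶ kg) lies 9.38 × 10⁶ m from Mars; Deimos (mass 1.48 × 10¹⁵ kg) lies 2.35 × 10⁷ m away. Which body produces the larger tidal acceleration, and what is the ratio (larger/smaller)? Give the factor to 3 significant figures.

Tidal acceleration ∝ M/d³, so compare M/d³ for each.
Phobos: (1.07 × 10¹⁶) / (9.38 × 10⁶)³ = 1.297 × 10⁻⁵
Deimos: (1.48 × 10¹⁵) / (2.35 × 10⁷)³ = 1.140 × 10⁻⁷
Ratio (larger/smaller) = 114

Phobos, by a factor of ≈ 114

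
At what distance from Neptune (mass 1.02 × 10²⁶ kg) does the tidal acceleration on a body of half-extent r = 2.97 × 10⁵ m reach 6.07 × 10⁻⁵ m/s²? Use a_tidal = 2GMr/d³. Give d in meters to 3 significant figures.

2GMr/d³ = a_tidal  ⇒  d = (2GMr / a_tidal)^(1/3)
d = (2 × 6.674×10⁻¹¹ × (1.02 × 10²⁶) × (2.97 × 10⁵) / (6.07 × 10⁻⁵))^(1/3)
  = 4.05 × 10⁸ m

4.05 × 10⁸ m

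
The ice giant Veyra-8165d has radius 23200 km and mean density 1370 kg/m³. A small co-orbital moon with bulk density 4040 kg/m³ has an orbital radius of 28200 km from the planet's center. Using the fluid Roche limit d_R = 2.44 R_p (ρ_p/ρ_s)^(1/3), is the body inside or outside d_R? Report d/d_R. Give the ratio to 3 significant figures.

inside; d/d_R ≈ 0.714

d_R = 2.44 × (23200 km) × (1370/4040)^(1/3) = 39480 km
d/d_R = (28200) / (39480) = 0.714
Since d/d_R < 1, the body is inside the Roche limit.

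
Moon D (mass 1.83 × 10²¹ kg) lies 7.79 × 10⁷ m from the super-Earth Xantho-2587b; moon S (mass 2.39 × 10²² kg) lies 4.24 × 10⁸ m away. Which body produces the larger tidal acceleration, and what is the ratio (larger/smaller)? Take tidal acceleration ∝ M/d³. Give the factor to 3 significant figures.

Tidal stretch scales as M/d³; compute that for each body.
Moon D: (1.83 × 10²¹) / (7.79 × 10⁷)³ = 3.871 × 10⁻³
Moon S: (2.39 × 10²²) / (4.24 × 10⁸)³ = 3.135 × 10⁻⁴
Ratio (larger/smaller) = 12.3

Moon D, by a factor of ≈ 12.3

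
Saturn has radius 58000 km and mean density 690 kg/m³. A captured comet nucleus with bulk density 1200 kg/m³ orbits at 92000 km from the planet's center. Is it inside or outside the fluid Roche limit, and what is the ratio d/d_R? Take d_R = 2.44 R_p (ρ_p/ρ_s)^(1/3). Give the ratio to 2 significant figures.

d_R = 2.44 × (58000 km) × (690/1200)^(1/3) = 1.177 × 10⁵ km
d/d_R = (92000) / (1.177 × 10⁵) = 0.78
Since d/d_R < 1, the body is inside the Roche limit.

inside; d/d_R ≈ 0.78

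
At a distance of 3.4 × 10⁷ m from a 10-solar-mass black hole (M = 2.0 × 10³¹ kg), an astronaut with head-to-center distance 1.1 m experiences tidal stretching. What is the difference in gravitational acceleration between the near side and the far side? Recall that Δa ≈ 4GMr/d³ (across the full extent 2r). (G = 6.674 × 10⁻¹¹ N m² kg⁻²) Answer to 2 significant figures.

Δg = 4GMr/d³
   = 4 × (6.674 × 10⁻¹¹) × (2.0 × 10³¹) × (1.1) / (3.4 × 10⁷)³
   = 1.5 × 10⁻¹ m/s²

1.5 × 10⁻¹ m/s²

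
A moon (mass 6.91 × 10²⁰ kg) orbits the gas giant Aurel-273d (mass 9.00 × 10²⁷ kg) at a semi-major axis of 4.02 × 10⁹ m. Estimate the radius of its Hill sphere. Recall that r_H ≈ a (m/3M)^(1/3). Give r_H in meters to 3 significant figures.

r_H ≈ a (m/3M)^(1/3)
    = (4.02 × 10⁹) × (6.91 × 10²⁰ / (3 × 9.00 × 10²⁷))^(1/3)
    = 1.18 × 10⁷ m

1.18 × 10⁷ m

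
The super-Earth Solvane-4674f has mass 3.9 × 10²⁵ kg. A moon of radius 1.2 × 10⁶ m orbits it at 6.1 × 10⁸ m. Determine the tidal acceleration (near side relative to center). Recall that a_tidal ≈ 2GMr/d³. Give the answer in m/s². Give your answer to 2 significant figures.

2.8 × 10⁻⁵ m/s²

Differencing GM/(d−r)² and GM/d² to first order in r/d gives 2GMr/d³.
Δg = 2GMr/d³
   = 2 × (6.674 × 10⁻¹¹) × (3.9 × 10²⁵) × (1.2 × 10⁶) / (6.1 × 10⁸)³
   = 2.8 × 10⁻⁵ m/s²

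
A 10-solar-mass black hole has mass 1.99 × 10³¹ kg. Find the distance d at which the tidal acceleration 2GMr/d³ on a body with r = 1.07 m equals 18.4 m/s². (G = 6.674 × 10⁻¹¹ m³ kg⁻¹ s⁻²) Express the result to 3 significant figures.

5.37 × 10⁶ m

2GMr/d³ = a_tidal  ⇒  d = (2GMr / a_tidal)^(1/3)
d = (2 × 6.674×10⁻¹¹ × (1.99 × 10³¹) × (1.07) / (18.4))^(1/3)
  = 5.37 × 10⁶ m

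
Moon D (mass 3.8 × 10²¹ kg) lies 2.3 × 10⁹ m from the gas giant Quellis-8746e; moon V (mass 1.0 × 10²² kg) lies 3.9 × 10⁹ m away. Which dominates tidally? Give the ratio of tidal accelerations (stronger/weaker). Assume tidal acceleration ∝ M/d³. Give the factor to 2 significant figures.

Moon D, by a factor of ≈ 1.9

Tidal stretch scales as M/d³; compute that for each body.
Moon D: (3.8 × 10²¹) / (2.3 × 10⁹)³ = 3.123 × 10⁻⁷
Moon V: (1.0 × 10²²) / (3.9 × 10⁹)³ = 1.686 × 10⁻⁷
Ratio (larger/smaller) = 1.9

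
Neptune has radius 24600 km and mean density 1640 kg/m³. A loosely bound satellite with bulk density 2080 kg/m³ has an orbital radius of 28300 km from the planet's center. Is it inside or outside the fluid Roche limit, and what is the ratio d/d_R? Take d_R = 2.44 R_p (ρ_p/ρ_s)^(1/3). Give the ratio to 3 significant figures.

d_R = 2.44 × (24600 km) × (1640/2080)^(1/3) = 55450 km
d/d_R = (28300) / (55450) = 0.510
Since d/d_R < 1, the body is inside the Roche limit.

inside; d/d_R ≈ 0.510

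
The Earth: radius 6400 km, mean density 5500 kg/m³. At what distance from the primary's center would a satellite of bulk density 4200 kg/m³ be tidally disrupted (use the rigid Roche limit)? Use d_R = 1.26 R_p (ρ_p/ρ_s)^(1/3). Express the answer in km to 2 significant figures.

d_R = 1.26 × 6400 km × (5500/4200)^(1/3)
    = 8800 km

8800 km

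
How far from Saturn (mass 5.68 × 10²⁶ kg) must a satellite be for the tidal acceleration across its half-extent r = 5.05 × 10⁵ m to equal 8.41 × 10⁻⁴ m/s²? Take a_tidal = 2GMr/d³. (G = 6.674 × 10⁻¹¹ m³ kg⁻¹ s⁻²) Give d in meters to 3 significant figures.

3.57 × 10⁸ m

2GMr/d³ = a_tidal  ⇒  d = (2GMr / a_tidal)^(1/3)
d = (2 × 6.674×10⁻¹¹ × (5.68 × 10²⁶) × (5.05 × 10⁵) / (8.41 × 10⁻⁴))^(1/3)
  = 3.57 × 10⁸ m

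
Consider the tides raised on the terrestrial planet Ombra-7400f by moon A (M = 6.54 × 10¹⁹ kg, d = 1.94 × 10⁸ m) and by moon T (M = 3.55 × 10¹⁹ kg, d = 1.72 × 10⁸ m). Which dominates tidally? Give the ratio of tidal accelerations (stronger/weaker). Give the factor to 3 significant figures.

Compare M/d³ for the two perturbers:
Moon A: (6.54 × 10¹⁹) / (1.94 × 10⁸)³ = 8.957 × 10⁻⁶
Moon T: (3.55 × 10¹⁹) / (1.72 × 10⁸)³ = 6.977 × 10⁻⁶
Ratio (larger/smaller) = 1.28

Moon A, by a factor of ≈ 1.28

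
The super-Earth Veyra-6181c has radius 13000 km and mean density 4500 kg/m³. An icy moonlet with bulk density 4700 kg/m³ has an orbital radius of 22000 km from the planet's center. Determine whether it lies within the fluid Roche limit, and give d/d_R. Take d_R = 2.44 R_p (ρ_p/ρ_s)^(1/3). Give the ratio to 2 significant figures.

d_R = 2.44 × (13000 km) × (4500/4700)^(1/3) = 31260 km
d/d_R = (22000) / (31260) = 0.70
Since d/d_R < 1, the body is inside the Roche limit.

inside; d/d_R ≈ 0.70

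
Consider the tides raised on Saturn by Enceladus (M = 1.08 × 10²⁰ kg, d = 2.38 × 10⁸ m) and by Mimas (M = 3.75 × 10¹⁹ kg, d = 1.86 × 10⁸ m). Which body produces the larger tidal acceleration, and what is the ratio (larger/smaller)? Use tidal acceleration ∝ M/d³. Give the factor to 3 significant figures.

The tide-raising term goes as M/d³ (the gradient of a 1/d² field).
Enceladus: (1.08 × 10²⁰) / (2.38 × 10⁸)³ = 8.011 × 10⁻⁶
Mimas: (3.75 × 10¹⁹) / (1.86 × 10⁸)³ = 5.828 × 10⁻⁶
Ratio (larger/smaller) = 1.37

Enceladus, by a factor of ≈ 1.37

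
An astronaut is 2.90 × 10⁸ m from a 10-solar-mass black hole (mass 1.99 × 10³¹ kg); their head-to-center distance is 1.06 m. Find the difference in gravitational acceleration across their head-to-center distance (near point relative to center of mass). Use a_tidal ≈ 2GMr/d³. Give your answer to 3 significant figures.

1.15 × 10⁻⁴ m/s²

Since r ≪ d, expand the inverse-square field across one radius to get the leading 2GMr/d³ term.
Δa = 2GMr/d³
   = 2 × (6.674 × 10⁻¹¹) × (1.99 × 10³¹) × (1.06) / (2.90 × 10⁸)³
   = 1.15 × 10⁻⁴ m/s²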